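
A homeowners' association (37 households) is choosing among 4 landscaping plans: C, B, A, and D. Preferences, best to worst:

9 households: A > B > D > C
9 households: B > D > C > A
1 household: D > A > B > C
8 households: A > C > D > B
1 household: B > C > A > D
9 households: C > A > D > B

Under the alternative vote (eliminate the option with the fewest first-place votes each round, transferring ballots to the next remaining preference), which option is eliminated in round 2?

Round 1: C 9, B 10, A 17, D 1. Eliminate D.
Round 2: C 9, B 10, A 18. Eliminate C.

C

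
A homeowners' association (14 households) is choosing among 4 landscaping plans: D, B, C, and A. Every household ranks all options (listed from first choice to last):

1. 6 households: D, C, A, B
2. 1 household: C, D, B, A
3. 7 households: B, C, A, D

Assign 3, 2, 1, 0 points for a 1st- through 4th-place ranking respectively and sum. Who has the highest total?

D: 6·3 + 1·2 + 7·0 = 20
B: 6·0 + 1·1 + 7·3 = 22
C: 6·2 + 1·3 + 7·2 = 29
A: 6·1 + 1·0 + 7·1 = 13
C has the highest Borda score (29).

C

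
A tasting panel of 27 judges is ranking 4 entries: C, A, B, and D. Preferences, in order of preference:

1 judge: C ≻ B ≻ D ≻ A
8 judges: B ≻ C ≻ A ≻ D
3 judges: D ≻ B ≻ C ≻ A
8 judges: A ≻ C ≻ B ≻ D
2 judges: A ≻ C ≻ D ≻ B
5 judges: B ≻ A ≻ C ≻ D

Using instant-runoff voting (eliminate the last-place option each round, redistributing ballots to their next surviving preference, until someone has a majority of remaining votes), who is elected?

B

Round 1: C 1, A 10, B 13, D 3. Eliminate C.
Round 2: A 10, B 14, D 3. B has a majority.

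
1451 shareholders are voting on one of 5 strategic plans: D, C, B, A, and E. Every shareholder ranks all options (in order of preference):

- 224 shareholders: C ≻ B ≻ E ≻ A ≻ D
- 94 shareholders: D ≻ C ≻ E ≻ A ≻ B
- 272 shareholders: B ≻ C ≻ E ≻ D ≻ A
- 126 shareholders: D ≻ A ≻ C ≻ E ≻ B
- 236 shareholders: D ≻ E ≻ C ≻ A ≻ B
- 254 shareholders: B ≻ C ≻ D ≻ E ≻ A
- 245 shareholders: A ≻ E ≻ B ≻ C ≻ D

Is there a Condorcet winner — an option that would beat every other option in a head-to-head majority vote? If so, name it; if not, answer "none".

B vs D: 995–456 for B.
B vs C: 771–680 for B.
B vs A: 750–701 for B.
B vs E: 750–701 for B.
B beats every other option head-to-head.

B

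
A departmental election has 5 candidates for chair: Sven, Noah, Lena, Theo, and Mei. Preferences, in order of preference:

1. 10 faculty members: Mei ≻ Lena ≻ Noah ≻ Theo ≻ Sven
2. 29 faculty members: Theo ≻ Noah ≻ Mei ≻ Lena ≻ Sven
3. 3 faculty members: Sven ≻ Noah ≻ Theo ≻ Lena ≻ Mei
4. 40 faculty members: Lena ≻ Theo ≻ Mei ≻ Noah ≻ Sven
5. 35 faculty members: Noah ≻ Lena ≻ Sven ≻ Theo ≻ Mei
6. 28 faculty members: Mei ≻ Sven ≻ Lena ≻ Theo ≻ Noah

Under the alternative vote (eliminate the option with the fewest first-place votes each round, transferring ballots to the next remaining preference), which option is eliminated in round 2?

Theo

Round 1: Sven 3, Noah 35, Lena 40, Theo 29, Mei 38. Eliminate Sven.
Round 2: Noah 38, Lena 40, Theo 29, Mei 38. Eliminate Theo.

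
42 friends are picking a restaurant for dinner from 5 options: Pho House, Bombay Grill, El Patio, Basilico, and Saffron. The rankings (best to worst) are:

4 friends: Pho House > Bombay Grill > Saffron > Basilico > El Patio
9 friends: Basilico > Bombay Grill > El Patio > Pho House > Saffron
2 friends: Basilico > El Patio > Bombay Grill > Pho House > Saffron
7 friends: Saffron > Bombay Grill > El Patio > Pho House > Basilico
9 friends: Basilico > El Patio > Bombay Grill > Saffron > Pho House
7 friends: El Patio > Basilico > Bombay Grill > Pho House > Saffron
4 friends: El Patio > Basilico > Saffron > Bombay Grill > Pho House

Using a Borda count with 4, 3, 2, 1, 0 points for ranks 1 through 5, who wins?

Basilico

Pho House: 4·4 + 9·1 + 2·1 + 7·1 + 9·0 + 7·1 + 4·0 = 41
Bombay Grill: 4·3 + 9·3 + 2·2 + 7·3 + 9·2 + 7·2 + 4·1 = 100
El Patio: 4·0 + 9·2 + 2·3 + 7·2 + 9·3 + 7·4 + 4·4 = 109
Basilico: 4·1 + 9·4 + 2·4 + 7·0 + 9·4 + 7·3 + 4·3 = 117
Saffron: 4·2 + 9·0 + 2·0 + 7·4 + 9·1 + 7·0 + 4·2 = 53
Basilico has the highest Borda score (117).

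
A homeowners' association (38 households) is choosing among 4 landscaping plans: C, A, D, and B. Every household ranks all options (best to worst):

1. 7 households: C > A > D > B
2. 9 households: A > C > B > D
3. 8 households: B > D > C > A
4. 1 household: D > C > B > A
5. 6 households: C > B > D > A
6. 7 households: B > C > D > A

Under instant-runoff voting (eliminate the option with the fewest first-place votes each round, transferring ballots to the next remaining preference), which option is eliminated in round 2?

A

Round 1: C 13, A 9, D 1, B 15. Eliminate D.
Round 2: C 14, A 9, B 15. Eliminate A.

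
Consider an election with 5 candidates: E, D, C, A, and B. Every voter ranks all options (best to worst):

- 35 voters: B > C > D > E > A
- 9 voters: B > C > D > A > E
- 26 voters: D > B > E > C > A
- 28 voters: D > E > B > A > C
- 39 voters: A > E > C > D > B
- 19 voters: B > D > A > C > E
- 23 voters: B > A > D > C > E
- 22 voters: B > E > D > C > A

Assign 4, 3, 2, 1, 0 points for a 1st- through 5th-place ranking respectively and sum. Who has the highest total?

B

E: 35·1 + 9·0 + 26·2 + 28·3 + 39·3 + 19·0 + 23·0 + 22·3 = 354
D: 35·2 + 9·2 + 26·4 + 28·4 + 39·1 + 19·3 + 23·2 + 22·2 = 490
C: 35·3 + 9·3 + 26·1 + 28·0 + 39·2 + 19·1 + 23·1 + 22·1 = 300
A: 35·0 + 9·1 + 26·0 + 28·1 + 39·4 + 19·2 + 23·3 + 22·0 = 300
B: 35·4 + 9·4 + 26·3 + 28·2 + 39·0 + 19·4 + 23·4 + 22·4 = 566
B has the highest Borda score (566).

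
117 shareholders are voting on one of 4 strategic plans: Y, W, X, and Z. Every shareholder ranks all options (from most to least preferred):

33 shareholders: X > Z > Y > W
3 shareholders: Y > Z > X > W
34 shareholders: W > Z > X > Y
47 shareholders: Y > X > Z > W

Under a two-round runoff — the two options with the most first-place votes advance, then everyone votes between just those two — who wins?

Y

Round 1 first-place votes: Y 50, W 34, X 33, Z 0.
Y and W advance.
Runoff: Y is preferred to W by 83 voters; W by 34.
Y wins the runoff.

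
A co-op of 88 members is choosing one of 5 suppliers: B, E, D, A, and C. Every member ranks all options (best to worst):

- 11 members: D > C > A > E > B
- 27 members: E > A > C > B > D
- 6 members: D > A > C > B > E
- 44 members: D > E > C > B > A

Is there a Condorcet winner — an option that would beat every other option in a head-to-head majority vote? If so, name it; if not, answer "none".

D vs B: 61–27 for D.
D vs E: 61–27 for D.
D vs A: 61–27 for D.
D vs C: 61–27 for D.
D beats every other option head-to-head.

D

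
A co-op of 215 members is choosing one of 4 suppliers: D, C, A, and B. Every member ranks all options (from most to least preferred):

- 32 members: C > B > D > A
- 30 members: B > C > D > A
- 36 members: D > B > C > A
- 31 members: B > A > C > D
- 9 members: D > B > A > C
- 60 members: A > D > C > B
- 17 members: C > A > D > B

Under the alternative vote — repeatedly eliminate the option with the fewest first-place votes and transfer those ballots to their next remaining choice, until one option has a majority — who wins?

B

Round 1: D 45, C 49, A 60, B 61. Eliminate D.
Round 2: C 49, A 60, B 106. Eliminate C.
Round 3: A 77, B 138. B has a majority.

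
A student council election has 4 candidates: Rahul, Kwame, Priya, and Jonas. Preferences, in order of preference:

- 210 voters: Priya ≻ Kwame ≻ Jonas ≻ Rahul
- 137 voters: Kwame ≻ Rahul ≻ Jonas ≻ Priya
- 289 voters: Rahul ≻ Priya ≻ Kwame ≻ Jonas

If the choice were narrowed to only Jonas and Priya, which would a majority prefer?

Priya

Voters preferring Jonas to Priya: 137; preferring Priya to Jonas: 499.
Priya wins the head-to-head.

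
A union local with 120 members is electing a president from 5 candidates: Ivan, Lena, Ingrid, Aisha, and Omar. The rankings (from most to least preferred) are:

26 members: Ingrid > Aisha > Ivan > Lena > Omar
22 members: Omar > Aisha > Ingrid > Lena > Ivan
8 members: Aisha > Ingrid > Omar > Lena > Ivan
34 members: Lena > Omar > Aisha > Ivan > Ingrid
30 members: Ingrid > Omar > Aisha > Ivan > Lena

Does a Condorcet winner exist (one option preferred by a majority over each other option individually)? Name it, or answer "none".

none

Checking pairwise contests:
Lena beats Ivan 64–56.
Ingrid beats Lena 86–34.
Aisha beats Ingrid 64–56.
Omar beats Aisha 86–34.
Ingrid beats Omar 64–56.
Every option loses at least one head-to-head, so there is no Condorcet winner.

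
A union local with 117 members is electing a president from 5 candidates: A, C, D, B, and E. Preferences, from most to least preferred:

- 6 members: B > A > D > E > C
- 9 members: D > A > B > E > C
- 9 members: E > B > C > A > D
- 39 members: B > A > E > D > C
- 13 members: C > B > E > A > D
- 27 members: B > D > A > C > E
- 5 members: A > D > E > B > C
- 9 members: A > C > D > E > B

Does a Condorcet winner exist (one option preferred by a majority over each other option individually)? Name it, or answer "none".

B

B vs A: 94–23 for B.
B vs C: 95–22 for B.
B vs D: 94–23 for B.
B vs E: 94–23 for B.
B beats every other option head-to-head.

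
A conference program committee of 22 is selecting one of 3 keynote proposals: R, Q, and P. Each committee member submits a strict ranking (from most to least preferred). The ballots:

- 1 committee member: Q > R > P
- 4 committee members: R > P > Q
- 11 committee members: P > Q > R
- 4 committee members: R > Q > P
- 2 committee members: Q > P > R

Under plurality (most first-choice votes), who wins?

P

First-place votes: R 8, Q 3, P 11.
P has the most first-place votes.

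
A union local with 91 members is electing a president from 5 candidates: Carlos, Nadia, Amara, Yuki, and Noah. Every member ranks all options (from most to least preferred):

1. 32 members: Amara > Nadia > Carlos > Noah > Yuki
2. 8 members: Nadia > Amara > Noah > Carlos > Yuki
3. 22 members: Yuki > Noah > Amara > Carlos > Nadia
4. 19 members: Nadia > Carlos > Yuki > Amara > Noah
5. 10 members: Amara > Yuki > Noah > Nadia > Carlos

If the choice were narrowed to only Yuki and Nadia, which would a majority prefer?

Voters preferring Yuki to Nadia: 32; preferring Nadia to Yuki: 59.
Nadia wins the head-to-head.

Nadia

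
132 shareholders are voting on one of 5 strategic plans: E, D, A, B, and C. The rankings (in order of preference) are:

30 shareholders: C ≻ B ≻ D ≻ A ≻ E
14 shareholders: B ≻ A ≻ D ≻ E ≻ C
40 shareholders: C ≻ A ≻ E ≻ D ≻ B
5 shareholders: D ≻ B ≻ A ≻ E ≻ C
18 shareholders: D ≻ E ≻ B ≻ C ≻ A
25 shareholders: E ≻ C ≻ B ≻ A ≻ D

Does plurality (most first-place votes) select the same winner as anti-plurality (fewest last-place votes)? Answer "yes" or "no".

Plurality — first-place votes: E 25, D 23, A 0, B 14, C 70. Winner: C.
Anti-plurality — last-place votes: E 30, D 25, A 18, B 40, C 19. Winner: A.
The two methods disagree.

no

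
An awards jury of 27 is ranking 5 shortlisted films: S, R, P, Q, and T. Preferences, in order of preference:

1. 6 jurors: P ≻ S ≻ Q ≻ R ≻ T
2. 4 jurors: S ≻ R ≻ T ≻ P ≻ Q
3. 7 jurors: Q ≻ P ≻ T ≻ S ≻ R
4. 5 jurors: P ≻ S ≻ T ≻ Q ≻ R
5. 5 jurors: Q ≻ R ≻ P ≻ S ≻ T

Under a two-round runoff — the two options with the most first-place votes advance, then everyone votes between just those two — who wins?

Round 1 first-place votes: S 4, R 0, P 11, Q 12, T 0.
Q and P advance.
Runoff: Q is preferred to P by 12 voters; P by 15.
P wins the runoff.

P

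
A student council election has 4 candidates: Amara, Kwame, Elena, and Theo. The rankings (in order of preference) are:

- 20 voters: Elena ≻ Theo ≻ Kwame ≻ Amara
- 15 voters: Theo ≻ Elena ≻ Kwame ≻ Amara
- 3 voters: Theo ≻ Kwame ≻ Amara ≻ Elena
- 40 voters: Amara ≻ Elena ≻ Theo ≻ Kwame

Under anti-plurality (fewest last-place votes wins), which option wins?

Last-place votes: Amara 35, Kwame 40, Elena 3, Theo 0.
Theo is ranked last by the fewest voters, so Theo wins.

Theo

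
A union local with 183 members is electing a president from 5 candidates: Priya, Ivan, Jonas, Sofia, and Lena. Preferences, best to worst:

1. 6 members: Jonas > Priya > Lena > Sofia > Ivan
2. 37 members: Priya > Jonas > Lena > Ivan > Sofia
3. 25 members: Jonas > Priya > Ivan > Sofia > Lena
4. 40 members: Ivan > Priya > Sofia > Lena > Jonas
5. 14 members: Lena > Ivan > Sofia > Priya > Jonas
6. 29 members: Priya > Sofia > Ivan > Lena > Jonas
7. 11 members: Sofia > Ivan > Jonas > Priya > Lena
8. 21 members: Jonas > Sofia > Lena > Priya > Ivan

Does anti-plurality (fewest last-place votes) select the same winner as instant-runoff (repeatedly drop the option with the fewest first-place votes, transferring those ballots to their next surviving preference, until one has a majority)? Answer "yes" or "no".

yes

Anti-plurality — last-place votes: Priya 0, Ivan 27, Jonas 83, Sofia 37, Lena 36. Winner: Priya.
Instant-runoff — R1 Priya 66, Ivan 40, Jonas 52, Sofia 11, Lena 14 (Sofia out); R2 Priya 66, Ivan 51, Jonas 52, Lena 14 (Lena out); R3 Priya 66, Ivan 65, Jonas 52 (Jonas out); R4 Priya 118, Ivan 65 (Priya winner). Winner: Priya.
The two methods agree.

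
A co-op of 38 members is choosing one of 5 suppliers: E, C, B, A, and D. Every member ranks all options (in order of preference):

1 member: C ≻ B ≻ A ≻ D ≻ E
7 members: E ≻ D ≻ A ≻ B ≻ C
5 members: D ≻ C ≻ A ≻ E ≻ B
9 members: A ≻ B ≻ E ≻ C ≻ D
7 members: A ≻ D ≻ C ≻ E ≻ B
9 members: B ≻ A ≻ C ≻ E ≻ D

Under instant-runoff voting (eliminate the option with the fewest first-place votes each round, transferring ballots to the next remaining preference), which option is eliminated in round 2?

D

Round 1: E 7, C 1, B 9, A 16, D 5. Eliminate C.
Round 2: E 7, B 10, A 16, D 5. Eliminate D.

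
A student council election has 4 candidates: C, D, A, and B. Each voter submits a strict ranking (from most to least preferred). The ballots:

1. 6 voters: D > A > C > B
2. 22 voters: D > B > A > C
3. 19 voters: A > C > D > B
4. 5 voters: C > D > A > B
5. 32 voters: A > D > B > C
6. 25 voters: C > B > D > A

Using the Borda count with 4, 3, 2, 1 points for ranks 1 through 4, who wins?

D

C: 6·2 + 22·1 + 19·3 + 5·4 + 32·1 + 25·4 = 243
D: 6·4 + 22·4 + 19·2 + 5·3 + 32·3 + 25·2 = 311
A: 6·3 + 22·2 + 19·4 + 5·2 + 32·4 + 25·1 = 301
B: 6·1 + 22·3 + 19·1 + 5·1 + 32·2 + 25·3 = 235
D has the highest Borda score (311).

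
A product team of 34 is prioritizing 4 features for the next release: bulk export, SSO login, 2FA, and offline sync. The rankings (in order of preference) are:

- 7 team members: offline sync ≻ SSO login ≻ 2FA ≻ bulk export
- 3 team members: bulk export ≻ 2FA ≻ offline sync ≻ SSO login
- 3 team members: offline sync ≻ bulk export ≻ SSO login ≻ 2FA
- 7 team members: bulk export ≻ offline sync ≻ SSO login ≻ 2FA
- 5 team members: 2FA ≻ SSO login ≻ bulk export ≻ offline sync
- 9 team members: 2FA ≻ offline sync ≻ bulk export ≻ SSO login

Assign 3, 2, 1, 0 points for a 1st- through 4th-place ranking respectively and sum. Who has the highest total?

offline sync

bulk export: 7·0 + 3·3 + 3·2 + 7·3 + 5·1 + 9·1 = 50
SSO login: 7·2 + 3·0 + 3·1 + 7·1 + 5·2 + 9·0 = 34
2FA: 7·1 + 3·2 + 3·0 + 7·0 + 5·3 + 9·3 = 55
offline sync: 7·3 + 3·1 + 3·3 + 7·2 + 5·0 + 9·2 = 65
offline sync has the highest Borda score (65).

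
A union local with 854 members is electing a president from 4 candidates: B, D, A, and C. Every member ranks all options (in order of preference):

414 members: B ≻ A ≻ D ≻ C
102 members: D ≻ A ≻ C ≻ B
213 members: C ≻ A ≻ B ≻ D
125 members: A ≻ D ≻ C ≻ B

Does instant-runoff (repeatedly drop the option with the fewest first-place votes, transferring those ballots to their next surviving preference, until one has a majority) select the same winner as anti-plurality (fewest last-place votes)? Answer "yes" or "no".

Instant-runoff — R1 B 414, D 102, A 125, C 213 (D out); R2 B 414, A 227, C 213 (C out); R3 B 414, A 440 (A winner). Winner: A.
Anti-plurality — last-place votes: B 227, D 213, A 0, C 414. Winner: A.
The two methods agree.

yes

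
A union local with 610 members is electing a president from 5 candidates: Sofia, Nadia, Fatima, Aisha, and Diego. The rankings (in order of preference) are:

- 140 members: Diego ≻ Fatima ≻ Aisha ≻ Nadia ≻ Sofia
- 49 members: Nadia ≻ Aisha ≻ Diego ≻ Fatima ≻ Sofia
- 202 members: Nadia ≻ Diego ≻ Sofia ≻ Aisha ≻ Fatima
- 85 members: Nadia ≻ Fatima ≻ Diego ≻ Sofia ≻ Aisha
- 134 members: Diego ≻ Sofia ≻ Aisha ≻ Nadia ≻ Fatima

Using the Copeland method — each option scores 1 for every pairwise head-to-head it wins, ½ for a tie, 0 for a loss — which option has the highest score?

Sofia: beats Fatima and Aisha; loses to Nadia and Diego → score 2.
Nadia: beats Sofia, Fatima, Aisha, and Diego → score 4.
Fatima: loses to Sofia, Nadia, Aisha, and Diego → score 0.
Aisha: beats Fatima; loses to Sofia, Nadia, and Diego → score 1.
Diego: beats Sofia, Fatima, and Aisha; loses to Nadia → score 3.
Nadia has the best pairwise record.

Nadia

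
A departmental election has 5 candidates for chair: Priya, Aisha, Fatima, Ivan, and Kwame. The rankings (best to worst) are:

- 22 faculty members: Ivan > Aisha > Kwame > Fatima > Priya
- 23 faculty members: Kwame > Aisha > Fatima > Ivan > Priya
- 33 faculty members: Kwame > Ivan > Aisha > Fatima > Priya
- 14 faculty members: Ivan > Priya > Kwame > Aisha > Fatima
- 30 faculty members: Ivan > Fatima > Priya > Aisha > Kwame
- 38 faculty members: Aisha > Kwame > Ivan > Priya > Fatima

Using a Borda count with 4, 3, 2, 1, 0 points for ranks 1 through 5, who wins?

Ivan

Priya: 22·0 + 23·0 + 33·0 + 14·3 + 30·2 + 38·1 = 140
Aisha: 22·3 + 23·3 + 33·2 + 14·1 + 30·1 + 38·4 = 397
Fatima: 22·1 + 23·2 + 33·1 + 14·0 + 30·3 + 38·0 = 191
Ivan: 22·4 + 23·1 + 33·3 + 14·4 + 30·4 + 38·2 = 462
Kwame: 22·2 + 23·4 + 33·4 + 14·2 + 30·0 + 38·3 = 410
Ivan has the highest Borda score (462).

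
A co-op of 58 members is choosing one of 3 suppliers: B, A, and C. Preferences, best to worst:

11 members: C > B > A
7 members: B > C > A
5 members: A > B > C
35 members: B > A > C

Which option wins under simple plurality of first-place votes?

First-place votes: B 42, A 5, C 11.
B has the most first-place votes.

B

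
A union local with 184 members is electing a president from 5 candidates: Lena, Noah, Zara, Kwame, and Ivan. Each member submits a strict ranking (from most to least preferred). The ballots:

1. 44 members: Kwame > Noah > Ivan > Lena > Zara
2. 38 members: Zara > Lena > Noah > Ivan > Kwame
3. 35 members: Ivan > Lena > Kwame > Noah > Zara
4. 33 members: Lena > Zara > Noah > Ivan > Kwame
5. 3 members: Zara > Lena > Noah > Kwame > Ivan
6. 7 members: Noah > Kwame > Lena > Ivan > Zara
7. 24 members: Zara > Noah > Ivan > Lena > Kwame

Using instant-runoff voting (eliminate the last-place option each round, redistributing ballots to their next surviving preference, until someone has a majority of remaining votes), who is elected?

Zara

Round 1: Lena 33, Noah 7, Zara 65, Kwame 44, Ivan 35. Eliminate Noah.
Round 2: Lena 33, Zara 65, Kwame 51, Ivan 35. Eliminate Lena.
Round 3: Zara 98, Kwame 51, Ivan 35. Zara has a majority.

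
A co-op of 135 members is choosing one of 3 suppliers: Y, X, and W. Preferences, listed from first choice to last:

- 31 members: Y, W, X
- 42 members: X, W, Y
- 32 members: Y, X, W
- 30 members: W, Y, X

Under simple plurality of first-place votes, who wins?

Y

First-place votes: Y 63, X 42, W 30.
Y has the most first-place votes.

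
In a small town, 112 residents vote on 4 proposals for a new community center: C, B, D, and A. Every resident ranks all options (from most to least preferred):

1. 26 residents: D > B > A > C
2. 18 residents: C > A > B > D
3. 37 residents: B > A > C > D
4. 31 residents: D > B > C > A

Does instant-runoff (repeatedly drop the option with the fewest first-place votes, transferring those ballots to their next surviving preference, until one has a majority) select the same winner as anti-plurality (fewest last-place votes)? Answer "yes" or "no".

no

Instant-runoff — R1 C 18, B 37, D 57, A 0 (D winner). Winner: D.
Anti-plurality — last-place votes: C 26, B 0, D 55, A 31. Winner: B.
The two methods disagree.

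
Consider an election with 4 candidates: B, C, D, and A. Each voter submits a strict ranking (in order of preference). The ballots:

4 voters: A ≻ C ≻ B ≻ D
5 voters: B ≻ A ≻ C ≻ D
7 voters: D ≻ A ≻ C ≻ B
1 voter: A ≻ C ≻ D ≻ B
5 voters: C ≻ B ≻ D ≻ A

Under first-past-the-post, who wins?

D

First-place votes: B 5, C 5, D 7, A 5.
D has the most first-place votes.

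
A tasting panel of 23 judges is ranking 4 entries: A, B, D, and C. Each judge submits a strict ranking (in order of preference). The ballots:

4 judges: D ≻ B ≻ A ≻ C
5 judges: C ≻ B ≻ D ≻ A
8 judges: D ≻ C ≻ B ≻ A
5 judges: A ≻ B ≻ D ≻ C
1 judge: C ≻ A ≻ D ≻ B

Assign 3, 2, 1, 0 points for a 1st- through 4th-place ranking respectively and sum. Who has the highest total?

D

A: 4·1 + 5·0 + 8·0 + 5·3 + 1·2 = 21
B: 4·2 + 5·2 + 8·1 + 5·2 + 1·0 = 36
D: 4·3 + 5·1 + 8·3 + 5·1 + 1·1 = 47
C: 4·0 + 5·3 + 8·2 + 5·0 + 1·3 = 34
D has the highest Borda score (47).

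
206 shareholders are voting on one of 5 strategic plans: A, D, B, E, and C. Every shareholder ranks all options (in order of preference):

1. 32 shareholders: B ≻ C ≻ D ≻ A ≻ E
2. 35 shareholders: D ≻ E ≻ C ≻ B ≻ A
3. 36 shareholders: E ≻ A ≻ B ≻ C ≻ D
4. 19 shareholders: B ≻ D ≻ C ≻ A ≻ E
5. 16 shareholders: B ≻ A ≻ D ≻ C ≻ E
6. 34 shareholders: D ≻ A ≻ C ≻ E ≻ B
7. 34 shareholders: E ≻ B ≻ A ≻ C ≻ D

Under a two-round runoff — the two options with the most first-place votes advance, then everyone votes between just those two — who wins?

D

Round 1 first-place votes: A 0, D 69, B 67, E 70, C 0.
E and D advance.
Runoff: E is preferred to D by 70 voters; D by 136.
D wins the runoff.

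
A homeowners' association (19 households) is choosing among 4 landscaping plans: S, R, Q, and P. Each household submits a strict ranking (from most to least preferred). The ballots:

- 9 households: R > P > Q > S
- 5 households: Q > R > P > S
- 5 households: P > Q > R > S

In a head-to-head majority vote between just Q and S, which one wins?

Q

Voters preferring Q to S: 19; preferring S to Q: 0.
Q wins the head-to-head.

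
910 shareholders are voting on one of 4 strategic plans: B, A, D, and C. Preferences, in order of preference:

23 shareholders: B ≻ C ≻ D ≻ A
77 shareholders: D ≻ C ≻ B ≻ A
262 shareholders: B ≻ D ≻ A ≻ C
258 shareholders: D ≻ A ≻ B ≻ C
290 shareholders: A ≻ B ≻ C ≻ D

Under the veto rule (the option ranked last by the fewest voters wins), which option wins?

B

Last-place votes: B 0, A 100, D 290, C 520.
B is ranked last by the fewest voters, so B wins.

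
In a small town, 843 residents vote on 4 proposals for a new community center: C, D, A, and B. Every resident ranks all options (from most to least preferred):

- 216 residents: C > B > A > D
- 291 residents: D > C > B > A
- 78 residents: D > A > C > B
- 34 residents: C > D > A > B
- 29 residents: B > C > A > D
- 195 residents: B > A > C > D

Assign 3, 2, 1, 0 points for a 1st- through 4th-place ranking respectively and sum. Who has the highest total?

C: 216·3 + 291·2 + 78·1 + 34·3 + 29·2 + 195·1 = 1663
D: 216·0 + 291·3 + 78·3 + 34·2 + 29·0 + 195·0 = 1175
A: 216·1 + 291·0 + 78·2 + 34·1 + 29·1 + 195·2 = 825
B: 216·2 + 291·1 + 78·0 + 34·0 + 29·3 + 195·3 = 1395
C has the highest Borda score (1663).

C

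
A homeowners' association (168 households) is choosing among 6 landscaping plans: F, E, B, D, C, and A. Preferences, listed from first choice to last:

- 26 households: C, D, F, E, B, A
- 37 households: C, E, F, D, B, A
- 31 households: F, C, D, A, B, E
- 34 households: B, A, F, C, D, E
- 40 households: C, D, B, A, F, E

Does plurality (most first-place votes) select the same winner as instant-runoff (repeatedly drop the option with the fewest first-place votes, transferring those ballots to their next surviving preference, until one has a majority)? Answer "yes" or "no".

yes

Plurality — first-place votes: F 31, E 0, B 34, D 0, C 103, A 0. Winner: C.
Instant-runoff — R1 F 31, E 0, B 34, D 0, C 103, A 0 (C winner). Winner: C.
The two methods agree.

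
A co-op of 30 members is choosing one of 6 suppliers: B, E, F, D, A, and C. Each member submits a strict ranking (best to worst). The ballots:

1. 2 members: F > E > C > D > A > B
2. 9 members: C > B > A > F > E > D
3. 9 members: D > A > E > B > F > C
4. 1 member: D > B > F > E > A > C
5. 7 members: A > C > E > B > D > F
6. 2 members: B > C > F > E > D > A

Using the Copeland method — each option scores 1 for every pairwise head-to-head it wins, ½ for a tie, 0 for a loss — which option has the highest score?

A

B: beats F and D; loses to E, A, and C → score 2.
E: beats B, F, and D; loses to A and C → score 3.
F: loses to B, E, D, A, and C → score 0.
D: beats F; loses to B, E, A, and C → score 1.
A: beats B, E, F, D, and C → score 5.
C: beats B, E, F, and D; loses to A → score 4.
A has the best pairwise record.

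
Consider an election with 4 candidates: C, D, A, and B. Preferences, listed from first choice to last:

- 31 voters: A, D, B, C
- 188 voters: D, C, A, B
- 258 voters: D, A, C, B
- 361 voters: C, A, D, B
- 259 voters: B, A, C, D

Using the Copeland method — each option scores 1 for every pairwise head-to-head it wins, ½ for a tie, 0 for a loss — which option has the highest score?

C

C: beats D, A, and B → score 3.
D: beats B; loses to C and A → score 1.
A: beats D and B; loses to C → score 2.
B: loses to C, D, and A → score 0.
C has the best pairwise record.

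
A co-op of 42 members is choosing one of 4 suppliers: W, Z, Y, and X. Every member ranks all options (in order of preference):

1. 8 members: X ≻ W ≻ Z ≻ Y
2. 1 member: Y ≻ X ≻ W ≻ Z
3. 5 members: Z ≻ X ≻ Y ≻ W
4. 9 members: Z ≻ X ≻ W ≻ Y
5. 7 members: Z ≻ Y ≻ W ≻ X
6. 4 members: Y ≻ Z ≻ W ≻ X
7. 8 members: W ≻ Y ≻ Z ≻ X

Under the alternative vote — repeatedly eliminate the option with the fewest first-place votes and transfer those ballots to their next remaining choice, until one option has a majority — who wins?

Round 1: W 8, Z 21, Y 5, X 8. Eliminate Y.
Round 2: W 8, Z 25, X 9. Z has a majority.

Z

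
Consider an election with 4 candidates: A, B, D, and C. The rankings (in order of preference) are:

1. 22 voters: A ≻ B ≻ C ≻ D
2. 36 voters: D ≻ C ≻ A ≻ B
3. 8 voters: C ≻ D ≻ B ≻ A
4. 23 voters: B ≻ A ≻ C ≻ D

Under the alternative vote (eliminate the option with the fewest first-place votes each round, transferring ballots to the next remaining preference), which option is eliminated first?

C

Round 1: A 22, B 23, D 36, C 8. Eliminate C.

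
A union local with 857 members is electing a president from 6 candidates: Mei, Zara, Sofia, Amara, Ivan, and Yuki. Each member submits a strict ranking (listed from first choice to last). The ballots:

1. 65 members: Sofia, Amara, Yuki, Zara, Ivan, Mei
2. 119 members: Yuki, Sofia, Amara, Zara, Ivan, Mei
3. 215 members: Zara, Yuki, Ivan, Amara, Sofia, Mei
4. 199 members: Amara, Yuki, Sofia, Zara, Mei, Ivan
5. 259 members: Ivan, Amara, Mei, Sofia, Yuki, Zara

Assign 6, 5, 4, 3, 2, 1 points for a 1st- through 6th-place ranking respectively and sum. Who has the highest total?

Amara

Mei: 65·1 + 119·1 + 215·1 + 199·2 + 259·4 = 1833
Zara: 65·3 + 119·3 + 215·6 + 199·3 + 259·1 = 2698
Sofia: 65·6 + 119·5 + 215·2 + 199·4 + 259·3 = 2988
Amara: 65·5 + 119·4 + 215·3 + 199·6 + 259·5 = 3935
Ivan: 65·2 + 119·2 + 215·4 + 199·1 + 259·6 = 2981
Yuki: 65·4 + 119·6 + 215·5 + 199·5 + 259·2 = 3562
Amara has the highest Borda score (3935).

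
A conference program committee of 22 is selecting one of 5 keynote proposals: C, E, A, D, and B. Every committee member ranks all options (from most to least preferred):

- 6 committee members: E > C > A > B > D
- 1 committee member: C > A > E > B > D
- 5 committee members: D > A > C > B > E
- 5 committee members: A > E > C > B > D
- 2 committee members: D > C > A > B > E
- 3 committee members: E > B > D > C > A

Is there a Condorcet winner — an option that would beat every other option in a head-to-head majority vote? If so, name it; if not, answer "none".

none

Checking pairwise contests:
E beats C 14–8.
A beats E 13–9.
C beats A 12–10.
C beats D 12–10.
C beats B 19–3.
Every option loses at least one head-to-head, so there is no Condorcet winner.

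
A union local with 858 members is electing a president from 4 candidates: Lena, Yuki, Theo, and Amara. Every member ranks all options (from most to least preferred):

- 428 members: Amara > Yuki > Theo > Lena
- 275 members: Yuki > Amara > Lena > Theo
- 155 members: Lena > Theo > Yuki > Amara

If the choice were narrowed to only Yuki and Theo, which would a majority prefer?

Voters preferring Yuki to Theo: 703; preferring Theo to Yuki: 155.
Yuki wins the head-to-head.

Yuki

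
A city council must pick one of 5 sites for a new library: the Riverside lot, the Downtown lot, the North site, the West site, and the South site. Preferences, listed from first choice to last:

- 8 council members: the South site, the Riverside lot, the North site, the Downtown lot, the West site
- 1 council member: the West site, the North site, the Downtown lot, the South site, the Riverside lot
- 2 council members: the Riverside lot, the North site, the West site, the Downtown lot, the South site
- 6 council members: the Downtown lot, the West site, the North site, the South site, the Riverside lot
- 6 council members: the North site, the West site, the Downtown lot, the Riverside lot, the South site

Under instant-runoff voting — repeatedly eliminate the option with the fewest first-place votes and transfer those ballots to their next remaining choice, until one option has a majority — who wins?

the North site

Round 1: the Riverside lot 2, the Downtown lot 6, the North site 6, the West site 1, the South site 8. Eliminate the West site.
Round 2: the Riverside lot 2, the Downtown lot 6, the North site 7, the South site 8. Eliminate the Riverside lot.
Round 3: the Downtown lot 6, the North site 9, the South site 8. Eliminate the Downtown lot.
Round 4: the North site 15, the South site 8. The North site has a majority.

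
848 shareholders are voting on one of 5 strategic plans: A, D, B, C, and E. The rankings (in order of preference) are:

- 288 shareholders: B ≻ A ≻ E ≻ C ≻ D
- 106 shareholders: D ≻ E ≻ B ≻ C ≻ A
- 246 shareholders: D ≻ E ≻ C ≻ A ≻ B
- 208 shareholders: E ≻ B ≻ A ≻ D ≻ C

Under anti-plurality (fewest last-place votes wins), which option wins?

Last-place votes: A 106, D 288, B 246, C 208, E 0.
E is ranked last by the fewest voters, so E wins.

E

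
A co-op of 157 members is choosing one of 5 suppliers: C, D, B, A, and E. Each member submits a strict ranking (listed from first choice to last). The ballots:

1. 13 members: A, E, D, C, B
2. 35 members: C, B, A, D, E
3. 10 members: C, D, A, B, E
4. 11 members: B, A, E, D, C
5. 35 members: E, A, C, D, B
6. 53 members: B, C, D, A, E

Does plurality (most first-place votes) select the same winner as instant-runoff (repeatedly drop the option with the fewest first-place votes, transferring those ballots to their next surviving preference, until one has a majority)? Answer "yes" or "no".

yes

Plurality — first-place votes: C 45, D 0, B 64, A 13, E 35. Winner: B.
Instant-runoff — R1 C 45, D 0, B 64, A 13, E 35 (D out); R2 C 45, B 64, A 13, E 35 (A out); R3 C 45, B 64, E 48 (C out); R4 B 109, E 48 (B winner). Winner: B.
The two methods agree.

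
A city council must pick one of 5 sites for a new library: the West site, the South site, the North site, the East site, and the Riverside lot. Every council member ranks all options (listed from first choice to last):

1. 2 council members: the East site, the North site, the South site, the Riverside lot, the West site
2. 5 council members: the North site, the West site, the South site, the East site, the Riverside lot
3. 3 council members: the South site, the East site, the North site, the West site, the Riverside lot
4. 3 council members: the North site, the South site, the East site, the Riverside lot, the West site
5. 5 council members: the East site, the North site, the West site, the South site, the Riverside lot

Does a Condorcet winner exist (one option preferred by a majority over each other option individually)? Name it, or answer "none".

none

Checking pairwise contests:
the North site beats the West site 18–0.
the West site beats the South site 10–8.
the East site beats the North site 10–8.
the South site beats the East site 11–7.
the West site beats the Riverside lot 13–5.
Every option loses at least one head-to-head, so there is no Condorcet winner.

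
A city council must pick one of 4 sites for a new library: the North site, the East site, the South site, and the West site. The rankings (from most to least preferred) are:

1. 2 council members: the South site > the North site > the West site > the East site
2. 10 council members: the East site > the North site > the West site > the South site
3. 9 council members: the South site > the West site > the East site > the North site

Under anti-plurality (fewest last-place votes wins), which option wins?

Last-place votes: the North site 9, the East site 2, the South site 10, the West site 0.
the West site is ranked last by the fewest voters, so the West site wins.

the West site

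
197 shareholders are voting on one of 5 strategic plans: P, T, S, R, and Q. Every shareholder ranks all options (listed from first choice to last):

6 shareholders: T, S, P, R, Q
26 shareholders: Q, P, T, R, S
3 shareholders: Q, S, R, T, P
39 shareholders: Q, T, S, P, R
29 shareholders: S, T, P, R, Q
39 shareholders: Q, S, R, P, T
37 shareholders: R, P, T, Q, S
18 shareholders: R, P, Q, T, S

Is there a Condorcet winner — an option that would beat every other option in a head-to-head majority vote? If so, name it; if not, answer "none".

Q

Q vs P: 107–90 for Q.
Q vs T: 125–72 for Q.
Q vs S: 162–35 for Q.
Q vs R: 107–90 for Q.
Q beats every other option head-to-head.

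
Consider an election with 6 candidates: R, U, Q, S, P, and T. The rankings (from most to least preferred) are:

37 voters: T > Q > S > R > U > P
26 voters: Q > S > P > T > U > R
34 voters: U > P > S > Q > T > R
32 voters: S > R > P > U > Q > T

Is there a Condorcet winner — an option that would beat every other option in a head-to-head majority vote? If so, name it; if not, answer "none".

S vs R: 129–0 for S.
S vs U: 95–34 for S.
S vs Q: 66–63 for S.
S vs P: 95–34 for S.
S vs T: 92–37 for S.
S beats every other option head-to-head.

S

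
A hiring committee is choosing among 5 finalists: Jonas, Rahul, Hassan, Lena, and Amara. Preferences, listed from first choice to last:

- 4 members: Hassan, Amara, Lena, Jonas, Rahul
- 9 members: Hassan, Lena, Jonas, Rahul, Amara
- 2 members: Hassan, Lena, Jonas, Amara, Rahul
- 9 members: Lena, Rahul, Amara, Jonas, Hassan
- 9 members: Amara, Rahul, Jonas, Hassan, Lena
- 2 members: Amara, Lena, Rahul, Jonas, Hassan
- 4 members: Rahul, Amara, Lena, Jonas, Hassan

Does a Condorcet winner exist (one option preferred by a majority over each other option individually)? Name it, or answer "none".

Checking pairwise contests:
Rahul beats Jonas 24–15.
Lena beats Rahul 26–13.
Jonas beats Hassan 24–15.
Hassan beats Lena 24–15.
Rahul beats Amara 22–17.
Every option loses at least one head-to-head, so there is no Condorcet winner.

none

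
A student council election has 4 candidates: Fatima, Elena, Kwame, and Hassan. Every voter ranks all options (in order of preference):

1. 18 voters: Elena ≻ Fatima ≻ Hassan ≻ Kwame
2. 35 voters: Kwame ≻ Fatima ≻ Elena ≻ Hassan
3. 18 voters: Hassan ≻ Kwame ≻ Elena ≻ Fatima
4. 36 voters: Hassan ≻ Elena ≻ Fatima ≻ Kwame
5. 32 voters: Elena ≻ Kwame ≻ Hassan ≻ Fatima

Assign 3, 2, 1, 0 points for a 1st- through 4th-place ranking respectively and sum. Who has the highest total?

Elena

Fatima: 18·2 + 35·2 + 18·0 + 36·1 + 32·0 = 142
Elena: 18·3 + 35·1 + 18·1 + 36·2 + 32·3 = 275
Kwame: 18·0 + 35·3 + 18·2 + 36·0 + 32·2 = 205
Hassan: 18·1 + 35·0 + 18·3 + 36·3 + 32·1 = 212
Elena has the highest Borda score (275).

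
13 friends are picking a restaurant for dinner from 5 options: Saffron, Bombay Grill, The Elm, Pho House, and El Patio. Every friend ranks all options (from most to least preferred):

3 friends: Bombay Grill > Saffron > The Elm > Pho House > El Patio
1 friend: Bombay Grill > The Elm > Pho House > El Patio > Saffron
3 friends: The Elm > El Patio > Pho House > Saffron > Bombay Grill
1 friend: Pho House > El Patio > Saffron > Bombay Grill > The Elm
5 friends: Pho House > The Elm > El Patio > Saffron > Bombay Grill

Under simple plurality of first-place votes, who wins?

First-place votes: Saffron 0, Bombay Grill 4, The Elm 3, Pho House 6, El Patio 0.
Pho House has the most first-place votes.

Pho House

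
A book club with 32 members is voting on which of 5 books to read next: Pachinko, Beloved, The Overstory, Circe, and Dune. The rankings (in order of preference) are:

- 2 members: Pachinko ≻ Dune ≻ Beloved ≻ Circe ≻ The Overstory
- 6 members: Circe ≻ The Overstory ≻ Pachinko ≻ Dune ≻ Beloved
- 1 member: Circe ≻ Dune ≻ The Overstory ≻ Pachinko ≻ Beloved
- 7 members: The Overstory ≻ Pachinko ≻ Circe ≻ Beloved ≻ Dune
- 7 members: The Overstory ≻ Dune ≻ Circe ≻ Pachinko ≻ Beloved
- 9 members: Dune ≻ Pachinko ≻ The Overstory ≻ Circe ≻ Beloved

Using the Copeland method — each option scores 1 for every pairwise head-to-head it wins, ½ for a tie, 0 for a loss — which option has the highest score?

The Overstory

Pachinko: beats Beloved and Circe; loses to The Overstory and Dune → score 2.
Beloved: loses to Pachinko, The Overstory, Circe, and Dune → score 0.
The Overstory: beats Pachinko, Beloved, Circe, and Dune → score 4.
Circe: beats Beloved; loses to Pachinko, The Overstory, and Dune → score 1.
Dune: beats Pachinko, Beloved, and Circe; loses to The Overstory → score 3.
The Overstory has the best pairwise record.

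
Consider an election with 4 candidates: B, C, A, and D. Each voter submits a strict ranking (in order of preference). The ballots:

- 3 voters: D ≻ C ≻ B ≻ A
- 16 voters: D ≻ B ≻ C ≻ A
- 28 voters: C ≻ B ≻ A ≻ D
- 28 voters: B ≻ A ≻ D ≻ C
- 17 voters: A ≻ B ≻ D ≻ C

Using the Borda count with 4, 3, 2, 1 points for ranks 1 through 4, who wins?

B

B: 3·2 + 16·3 + 28·3 + 28·4 + 17·3 = 301
C: 3·3 + 16·2 + 28·4 + 28·1 + 17·1 = 198
A: 3·1 + 16·1 + 28·2 + 28·3 + 17·4 = 227
D: 3·4 + 16·4 + 28·1 + 28·2 + 17·2 = 194
B has the highest Borda score (301).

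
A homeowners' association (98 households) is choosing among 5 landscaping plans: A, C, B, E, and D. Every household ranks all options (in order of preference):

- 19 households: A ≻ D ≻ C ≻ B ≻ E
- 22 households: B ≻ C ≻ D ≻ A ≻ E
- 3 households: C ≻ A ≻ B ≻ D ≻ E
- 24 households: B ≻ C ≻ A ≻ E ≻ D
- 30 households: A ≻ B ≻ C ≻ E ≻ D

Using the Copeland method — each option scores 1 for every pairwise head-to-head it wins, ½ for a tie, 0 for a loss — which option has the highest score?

A

A: beats B, E, and D; ties C → score 3.5.
C: beats E and D; ties A; loses to B → score 2.5.
B: beats C, E, and D; loses to A → score 3.
E: beats D; loses to A, C, and B → score 1.
D: loses to A, C, B, and E → score 0.
A has the best pairwise record.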